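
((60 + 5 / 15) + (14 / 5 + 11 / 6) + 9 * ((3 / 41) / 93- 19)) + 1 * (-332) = -16701941 / 38130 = -438.03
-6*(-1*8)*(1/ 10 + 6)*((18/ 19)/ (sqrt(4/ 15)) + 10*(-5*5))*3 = -219600 + 39528*sqrt(15)/ 95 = -217988.51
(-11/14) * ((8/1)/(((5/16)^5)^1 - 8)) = 0.79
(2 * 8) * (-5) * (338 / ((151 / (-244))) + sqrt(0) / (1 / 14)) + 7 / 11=72576417 / 1661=43694.41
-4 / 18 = -2 / 9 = -0.22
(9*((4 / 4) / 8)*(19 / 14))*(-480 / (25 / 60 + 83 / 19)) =-1169640 / 7637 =-153.15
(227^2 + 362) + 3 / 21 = 363238 / 7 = 51891.14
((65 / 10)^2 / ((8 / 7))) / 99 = 1183 / 3168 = 0.37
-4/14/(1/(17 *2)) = -68/7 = -9.71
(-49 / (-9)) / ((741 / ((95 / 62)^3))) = 2211125 / 83653128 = 0.03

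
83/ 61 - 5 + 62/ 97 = -17752/ 5917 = -3.00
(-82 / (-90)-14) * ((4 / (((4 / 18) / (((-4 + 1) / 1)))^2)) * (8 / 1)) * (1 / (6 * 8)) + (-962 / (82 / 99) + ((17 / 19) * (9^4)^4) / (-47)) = -12915550717304825979 / 366130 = -35275860260849.50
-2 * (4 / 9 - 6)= 100 / 9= 11.11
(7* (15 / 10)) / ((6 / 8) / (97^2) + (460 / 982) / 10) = 194032398 / 867101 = 223.77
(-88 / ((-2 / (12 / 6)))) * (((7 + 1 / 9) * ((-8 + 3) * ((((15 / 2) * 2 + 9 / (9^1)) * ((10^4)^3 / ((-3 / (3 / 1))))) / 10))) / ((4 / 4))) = 45056000000000000 / 9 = 5006222222222222.22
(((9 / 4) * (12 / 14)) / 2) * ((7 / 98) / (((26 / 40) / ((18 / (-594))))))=-45 / 14014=-0.00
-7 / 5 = -1.40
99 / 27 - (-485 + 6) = 1448 / 3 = 482.67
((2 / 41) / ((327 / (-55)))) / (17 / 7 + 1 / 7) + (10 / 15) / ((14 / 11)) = 439736 / 844641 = 0.52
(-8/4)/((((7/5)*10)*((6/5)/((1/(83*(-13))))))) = 5/45318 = 0.00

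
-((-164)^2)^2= -723394816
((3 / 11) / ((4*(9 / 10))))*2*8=40 / 33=1.21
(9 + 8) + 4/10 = 87/5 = 17.40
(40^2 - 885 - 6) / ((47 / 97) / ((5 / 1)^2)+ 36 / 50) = 1719325 / 1793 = 958.91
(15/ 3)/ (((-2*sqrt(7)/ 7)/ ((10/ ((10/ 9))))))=-59.53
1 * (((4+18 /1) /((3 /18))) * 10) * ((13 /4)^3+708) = 7838985 /8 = 979873.12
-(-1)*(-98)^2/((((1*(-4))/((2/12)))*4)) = -2401/24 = -100.04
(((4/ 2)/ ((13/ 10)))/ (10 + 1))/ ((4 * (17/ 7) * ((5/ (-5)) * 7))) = -5/ 2431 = -0.00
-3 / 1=-3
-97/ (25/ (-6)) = 582/ 25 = 23.28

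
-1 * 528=-528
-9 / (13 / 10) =-90 / 13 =-6.92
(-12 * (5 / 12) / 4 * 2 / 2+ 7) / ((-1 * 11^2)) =-23 / 484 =-0.05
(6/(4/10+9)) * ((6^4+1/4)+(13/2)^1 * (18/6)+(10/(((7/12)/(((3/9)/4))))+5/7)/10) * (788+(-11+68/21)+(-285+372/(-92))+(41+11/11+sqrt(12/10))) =110541 * sqrt(30)/658+47446592255/105938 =448791.47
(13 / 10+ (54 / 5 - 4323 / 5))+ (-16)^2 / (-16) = -1737 / 2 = -868.50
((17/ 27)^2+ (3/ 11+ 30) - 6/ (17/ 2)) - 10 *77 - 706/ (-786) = -13199766733/ 17858313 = -739.14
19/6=3.17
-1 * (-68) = 68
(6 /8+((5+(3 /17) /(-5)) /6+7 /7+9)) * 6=11809 /170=69.46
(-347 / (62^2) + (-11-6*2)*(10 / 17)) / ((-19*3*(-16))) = -296673 / 19865792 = -0.01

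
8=8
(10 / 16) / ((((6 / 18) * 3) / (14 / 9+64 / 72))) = 55 / 36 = 1.53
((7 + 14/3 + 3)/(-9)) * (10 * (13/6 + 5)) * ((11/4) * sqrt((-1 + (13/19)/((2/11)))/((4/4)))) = -26015 * sqrt(3990)/3078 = -533.88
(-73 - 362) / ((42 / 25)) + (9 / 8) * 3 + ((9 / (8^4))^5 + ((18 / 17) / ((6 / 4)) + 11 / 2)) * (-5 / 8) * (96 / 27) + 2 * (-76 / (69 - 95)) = -1057426853848910264884303 / 4013031527160282611712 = -263.50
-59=-59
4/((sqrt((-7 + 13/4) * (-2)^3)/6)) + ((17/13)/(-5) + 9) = 4 * sqrt(30)/5 + 568/65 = 13.12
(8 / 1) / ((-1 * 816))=-1 / 102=-0.01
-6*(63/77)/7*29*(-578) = 905148/77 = 11755.17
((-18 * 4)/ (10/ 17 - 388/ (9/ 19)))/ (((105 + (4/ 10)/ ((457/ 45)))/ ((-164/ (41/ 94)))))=-315483552/ 1001934617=-0.31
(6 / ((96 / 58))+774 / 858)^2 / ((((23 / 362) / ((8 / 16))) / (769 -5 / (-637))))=124028.44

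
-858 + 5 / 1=-853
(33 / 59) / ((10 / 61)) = 2013 / 590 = 3.41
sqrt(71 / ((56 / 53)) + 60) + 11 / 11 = 1 + sqrt(99722) / 28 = 12.28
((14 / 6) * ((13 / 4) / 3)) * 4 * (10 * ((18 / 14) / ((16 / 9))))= 585 / 8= 73.12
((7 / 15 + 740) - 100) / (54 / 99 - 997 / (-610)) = 12892594 / 43881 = 293.81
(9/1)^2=81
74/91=0.81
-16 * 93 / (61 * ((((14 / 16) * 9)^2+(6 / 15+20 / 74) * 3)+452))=-17617920 / 372694933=-0.05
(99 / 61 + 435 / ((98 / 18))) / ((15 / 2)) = 162444 / 14945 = 10.87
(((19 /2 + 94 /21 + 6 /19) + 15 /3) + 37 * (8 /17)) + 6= 579319 /13566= 42.70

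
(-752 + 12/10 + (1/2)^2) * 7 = -5253.85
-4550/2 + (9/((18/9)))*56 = -2023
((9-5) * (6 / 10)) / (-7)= -12 / 35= -0.34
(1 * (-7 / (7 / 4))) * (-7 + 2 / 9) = 244 / 9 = 27.11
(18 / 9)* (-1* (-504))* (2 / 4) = 504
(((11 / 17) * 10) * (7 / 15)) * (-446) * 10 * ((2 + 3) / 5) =-686840 / 51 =-13467.45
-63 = -63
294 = 294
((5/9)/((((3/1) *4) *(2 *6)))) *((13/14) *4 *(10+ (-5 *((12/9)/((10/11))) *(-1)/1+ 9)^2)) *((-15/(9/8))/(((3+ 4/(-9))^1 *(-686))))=809575/26838378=0.03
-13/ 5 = -2.60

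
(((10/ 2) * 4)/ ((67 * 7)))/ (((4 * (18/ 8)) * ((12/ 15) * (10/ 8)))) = 20/ 4221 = 0.00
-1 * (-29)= 29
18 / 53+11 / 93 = 2257 / 4929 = 0.46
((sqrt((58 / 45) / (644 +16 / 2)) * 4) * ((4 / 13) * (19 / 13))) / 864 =19 * sqrt(47270) / 44626140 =0.00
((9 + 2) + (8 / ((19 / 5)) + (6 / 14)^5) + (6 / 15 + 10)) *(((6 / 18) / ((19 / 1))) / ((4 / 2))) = 18776558 / 91009905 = 0.21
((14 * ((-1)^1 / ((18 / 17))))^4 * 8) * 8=12834170944 / 6561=1956130.31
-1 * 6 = -6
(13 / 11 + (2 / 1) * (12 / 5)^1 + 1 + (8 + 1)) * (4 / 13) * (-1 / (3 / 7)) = -11.47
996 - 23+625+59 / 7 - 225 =9670 / 7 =1381.43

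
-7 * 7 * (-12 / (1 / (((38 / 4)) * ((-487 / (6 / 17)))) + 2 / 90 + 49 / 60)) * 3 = 49946213520 / 23750291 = 2102.97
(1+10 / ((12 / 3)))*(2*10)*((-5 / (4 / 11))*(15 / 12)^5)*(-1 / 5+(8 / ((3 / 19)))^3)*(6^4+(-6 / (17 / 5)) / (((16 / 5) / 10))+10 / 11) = -1855148408150515625 / 3760128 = -493373738380.85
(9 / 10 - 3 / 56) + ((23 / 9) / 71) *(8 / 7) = 0.89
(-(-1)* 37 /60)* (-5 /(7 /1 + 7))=-37 /168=-0.22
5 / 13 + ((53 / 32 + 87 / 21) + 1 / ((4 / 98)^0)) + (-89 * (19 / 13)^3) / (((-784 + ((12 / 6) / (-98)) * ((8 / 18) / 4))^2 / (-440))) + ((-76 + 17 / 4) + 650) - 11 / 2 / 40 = 585.50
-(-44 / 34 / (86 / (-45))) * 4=-1980 / 731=-2.71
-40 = -40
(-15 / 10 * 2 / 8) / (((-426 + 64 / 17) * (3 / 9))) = 153 / 57424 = 0.00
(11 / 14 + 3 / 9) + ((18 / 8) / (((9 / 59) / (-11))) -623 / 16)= -67223 / 336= -200.07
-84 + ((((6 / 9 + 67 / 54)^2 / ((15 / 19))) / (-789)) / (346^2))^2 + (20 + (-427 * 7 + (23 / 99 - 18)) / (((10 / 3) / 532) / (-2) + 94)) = -2703781893421959351997873765755031 / 28167928544407536762119078918400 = -95.99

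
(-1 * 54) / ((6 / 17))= -153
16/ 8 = 2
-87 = -87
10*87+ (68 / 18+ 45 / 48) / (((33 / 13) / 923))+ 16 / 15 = 61433149 / 23760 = 2585.57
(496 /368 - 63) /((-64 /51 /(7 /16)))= 253113 /11776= 21.49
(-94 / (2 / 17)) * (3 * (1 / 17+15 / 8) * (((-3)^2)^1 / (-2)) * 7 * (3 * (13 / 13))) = 7008687 / 16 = 438042.94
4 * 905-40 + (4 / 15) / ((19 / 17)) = 3580.24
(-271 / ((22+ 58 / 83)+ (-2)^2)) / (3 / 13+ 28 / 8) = -292409 / 107476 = -2.72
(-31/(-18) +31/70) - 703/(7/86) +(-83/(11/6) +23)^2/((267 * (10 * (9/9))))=-8634.51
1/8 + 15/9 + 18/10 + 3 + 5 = 1391/120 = 11.59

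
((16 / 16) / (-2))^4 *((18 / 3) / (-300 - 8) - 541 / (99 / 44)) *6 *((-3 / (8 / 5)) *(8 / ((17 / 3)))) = 4999245 / 20944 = 238.70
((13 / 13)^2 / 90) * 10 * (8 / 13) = 8 / 117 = 0.07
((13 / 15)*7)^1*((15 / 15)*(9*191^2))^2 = 3269931277977 / 5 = 653986255595.40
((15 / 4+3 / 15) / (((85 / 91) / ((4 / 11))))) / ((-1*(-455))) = 79 / 23375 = 0.00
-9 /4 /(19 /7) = -63 /76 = -0.83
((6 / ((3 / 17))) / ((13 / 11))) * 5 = 1870 / 13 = 143.85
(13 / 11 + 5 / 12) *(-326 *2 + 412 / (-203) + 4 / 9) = -62988775 / 60291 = -1044.75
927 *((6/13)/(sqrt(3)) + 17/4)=1854 *sqrt(3)/13 + 15759/4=4186.77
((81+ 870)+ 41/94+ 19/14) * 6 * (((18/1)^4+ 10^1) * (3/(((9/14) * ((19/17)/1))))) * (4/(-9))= -8951480950048/8037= -1113783868.36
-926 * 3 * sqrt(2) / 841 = -2778 * sqrt(2) / 841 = -4.67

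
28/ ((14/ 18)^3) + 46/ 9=28498/ 441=64.62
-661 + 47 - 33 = -647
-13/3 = -4.33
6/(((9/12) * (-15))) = -8/15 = -0.53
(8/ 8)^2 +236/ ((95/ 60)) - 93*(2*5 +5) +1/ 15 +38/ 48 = -2836523/ 2280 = -1244.09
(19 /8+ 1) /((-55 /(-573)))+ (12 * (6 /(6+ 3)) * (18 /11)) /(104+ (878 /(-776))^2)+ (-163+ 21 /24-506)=-61294798309 /96856815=-632.84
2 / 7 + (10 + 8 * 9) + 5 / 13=7523 / 91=82.67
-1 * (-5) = 5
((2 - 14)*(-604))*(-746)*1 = -5407008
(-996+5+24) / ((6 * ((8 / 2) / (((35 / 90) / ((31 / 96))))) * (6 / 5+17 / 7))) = -473830 / 35433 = -13.37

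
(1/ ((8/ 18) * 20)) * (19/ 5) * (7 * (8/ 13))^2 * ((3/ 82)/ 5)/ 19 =2646/ 866125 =0.00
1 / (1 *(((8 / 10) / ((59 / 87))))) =0.85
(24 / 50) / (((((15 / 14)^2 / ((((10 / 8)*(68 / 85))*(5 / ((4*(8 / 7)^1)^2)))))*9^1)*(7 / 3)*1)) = 0.00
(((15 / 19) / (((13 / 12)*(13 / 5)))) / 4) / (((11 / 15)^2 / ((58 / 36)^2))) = 525625 / 1554124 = 0.34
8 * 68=544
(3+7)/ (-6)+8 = 19/ 3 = 6.33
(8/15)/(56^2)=0.00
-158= -158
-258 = -258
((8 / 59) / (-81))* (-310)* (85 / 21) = 2.10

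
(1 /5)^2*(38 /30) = 19 /375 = 0.05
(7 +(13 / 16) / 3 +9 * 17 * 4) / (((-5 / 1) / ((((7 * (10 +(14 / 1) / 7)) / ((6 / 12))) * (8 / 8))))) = -41615 / 2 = -20807.50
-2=-2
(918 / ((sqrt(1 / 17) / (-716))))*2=-5420135.70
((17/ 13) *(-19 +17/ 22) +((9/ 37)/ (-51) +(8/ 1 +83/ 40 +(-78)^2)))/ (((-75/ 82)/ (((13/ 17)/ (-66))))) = 99493221909/ 1293853000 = 76.90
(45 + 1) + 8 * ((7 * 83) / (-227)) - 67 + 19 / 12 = -108667 / 2724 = -39.89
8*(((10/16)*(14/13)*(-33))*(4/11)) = -840/13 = -64.62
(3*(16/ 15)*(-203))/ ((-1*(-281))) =-3248/ 1405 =-2.31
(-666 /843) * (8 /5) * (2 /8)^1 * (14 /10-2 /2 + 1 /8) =-2331 /14050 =-0.17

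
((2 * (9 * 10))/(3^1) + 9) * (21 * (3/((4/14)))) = 30429/2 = 15214.50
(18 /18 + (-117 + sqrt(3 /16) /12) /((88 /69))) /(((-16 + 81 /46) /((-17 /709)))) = -624427 /4086676 + 8993 * sqrt(3) /326934080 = -0.15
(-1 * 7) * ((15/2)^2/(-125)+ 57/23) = -6531/460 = -14.20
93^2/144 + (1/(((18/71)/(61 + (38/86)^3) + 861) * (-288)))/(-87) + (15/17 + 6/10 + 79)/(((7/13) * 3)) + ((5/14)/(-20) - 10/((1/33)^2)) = -10780.13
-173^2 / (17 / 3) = -89787 / 17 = -5281.59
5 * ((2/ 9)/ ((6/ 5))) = 25/ 27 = 0.93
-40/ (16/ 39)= -195/ 2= -97.50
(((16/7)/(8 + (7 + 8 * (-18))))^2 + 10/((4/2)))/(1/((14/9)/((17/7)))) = 8154602/2546073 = 3.20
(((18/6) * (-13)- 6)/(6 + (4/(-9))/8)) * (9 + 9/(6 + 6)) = -15795/214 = -73.81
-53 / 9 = -5.89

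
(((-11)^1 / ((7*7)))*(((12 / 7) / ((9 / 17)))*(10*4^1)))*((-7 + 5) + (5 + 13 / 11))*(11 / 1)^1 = -1376320 / 1029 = -1337.53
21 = 21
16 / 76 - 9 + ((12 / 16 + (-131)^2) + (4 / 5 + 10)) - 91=6487649 / 380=17072.76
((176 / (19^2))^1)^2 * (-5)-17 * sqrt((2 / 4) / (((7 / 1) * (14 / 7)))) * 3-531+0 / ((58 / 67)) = -69355331 / 130321-51 * sqrt(7) / 14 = -541.83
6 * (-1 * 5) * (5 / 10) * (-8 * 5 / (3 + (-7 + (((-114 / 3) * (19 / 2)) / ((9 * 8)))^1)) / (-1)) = 43200 / 649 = 66.56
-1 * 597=-597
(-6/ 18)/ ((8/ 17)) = -17/ 24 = -0.71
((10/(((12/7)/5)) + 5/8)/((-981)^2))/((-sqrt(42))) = -715 * sqrt(42)/970059888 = -0.00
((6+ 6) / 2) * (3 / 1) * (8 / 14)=72 / 7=10.29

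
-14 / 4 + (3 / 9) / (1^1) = -19 / 6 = -3.17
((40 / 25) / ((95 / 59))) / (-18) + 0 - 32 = -137036 / 4275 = -32.06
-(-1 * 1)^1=1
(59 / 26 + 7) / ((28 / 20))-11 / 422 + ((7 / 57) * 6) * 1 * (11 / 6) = 7.95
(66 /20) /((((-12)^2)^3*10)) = 11 /99532800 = 0.00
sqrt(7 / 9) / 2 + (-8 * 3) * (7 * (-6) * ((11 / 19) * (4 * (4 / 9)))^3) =sqrt(7) / 6 + 610598912 / 555579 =1099.47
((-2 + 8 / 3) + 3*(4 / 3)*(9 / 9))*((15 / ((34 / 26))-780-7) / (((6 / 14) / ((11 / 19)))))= -14212352 / 2907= -4889.01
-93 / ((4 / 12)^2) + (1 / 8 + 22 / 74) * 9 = -246627 / 296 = -833.20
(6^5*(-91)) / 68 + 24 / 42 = -1238260 / 119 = -10405.55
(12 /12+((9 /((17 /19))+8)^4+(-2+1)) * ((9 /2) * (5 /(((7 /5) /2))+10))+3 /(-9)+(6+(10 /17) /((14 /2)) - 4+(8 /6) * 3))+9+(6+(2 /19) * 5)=273413033353265 /33324879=8204471.90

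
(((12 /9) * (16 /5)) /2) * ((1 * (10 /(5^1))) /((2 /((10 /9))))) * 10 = 640 /27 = 23.70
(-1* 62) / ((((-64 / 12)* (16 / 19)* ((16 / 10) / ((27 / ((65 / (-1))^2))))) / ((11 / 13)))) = 524799 / 11248640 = 0.05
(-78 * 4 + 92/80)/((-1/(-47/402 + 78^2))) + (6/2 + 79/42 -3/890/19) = 11998840749955/6344632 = 1891179.94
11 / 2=5.50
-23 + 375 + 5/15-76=829/3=276.33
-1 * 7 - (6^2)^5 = -60466183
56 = 56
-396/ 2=-198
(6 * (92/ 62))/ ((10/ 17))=2346/ 155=15.14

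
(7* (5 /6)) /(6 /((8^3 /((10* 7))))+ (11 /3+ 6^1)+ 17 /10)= 11200 /23399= 0.48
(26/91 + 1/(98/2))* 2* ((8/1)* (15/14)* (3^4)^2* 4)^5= 290420756304773155911401472000000/823543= 352647956821651274932094000.00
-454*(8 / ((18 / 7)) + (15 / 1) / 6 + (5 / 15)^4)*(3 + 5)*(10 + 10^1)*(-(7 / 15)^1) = 46322528 / 243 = 190627.69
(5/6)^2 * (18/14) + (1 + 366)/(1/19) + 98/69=6975.31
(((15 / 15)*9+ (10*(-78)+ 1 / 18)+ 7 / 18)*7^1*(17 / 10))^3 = -4496455165603877 / 5832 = -770997113443.74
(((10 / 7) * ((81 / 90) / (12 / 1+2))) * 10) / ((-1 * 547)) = -0.00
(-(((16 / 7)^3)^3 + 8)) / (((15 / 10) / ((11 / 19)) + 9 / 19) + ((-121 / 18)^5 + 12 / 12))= 27266167440208629504 / 218688970412286359951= 0.12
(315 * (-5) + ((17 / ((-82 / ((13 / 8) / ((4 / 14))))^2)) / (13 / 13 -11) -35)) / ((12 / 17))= -471134246009 / 206561280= -2280.84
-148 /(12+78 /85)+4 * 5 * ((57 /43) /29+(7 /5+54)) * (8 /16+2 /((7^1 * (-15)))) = 12504767014 /23961105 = 521.88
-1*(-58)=58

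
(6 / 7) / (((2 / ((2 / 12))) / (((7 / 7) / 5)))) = 1 / 70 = 0.01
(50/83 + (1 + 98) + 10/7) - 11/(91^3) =6319122534/62546393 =101.03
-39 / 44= -0.89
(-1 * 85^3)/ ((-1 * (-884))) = -36125/ 52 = -694.71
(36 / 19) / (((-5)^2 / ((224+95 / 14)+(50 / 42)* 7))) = 18.12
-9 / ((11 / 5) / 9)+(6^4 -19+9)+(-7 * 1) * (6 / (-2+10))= 54733 / 44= 1243.93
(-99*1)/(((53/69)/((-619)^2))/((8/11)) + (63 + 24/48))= -20938982328/13430559955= -1.56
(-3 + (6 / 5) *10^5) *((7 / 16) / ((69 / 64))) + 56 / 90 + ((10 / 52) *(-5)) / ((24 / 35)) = 10482769997 / 215280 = 48693.65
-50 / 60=-5 / 6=-0.83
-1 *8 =-8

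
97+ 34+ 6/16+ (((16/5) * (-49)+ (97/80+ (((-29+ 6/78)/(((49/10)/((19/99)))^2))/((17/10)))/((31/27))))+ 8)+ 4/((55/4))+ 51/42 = -7036336331993/477686249040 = -14.73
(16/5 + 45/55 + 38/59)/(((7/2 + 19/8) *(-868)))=-30258/33095755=-0.00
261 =261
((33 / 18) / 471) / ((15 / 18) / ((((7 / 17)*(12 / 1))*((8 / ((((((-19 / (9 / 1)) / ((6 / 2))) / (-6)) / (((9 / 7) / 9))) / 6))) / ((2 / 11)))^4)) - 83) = -147206993232645586944 / 3138961628968756530071897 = -0.00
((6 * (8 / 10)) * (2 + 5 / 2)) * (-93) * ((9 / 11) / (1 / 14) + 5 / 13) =-17004492 / 715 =-23782.51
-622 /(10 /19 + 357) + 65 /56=-220263 /380408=-0.58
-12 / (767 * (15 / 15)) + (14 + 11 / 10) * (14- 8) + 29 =458606 / 3835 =119.58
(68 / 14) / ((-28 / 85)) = -1445 / 98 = -14.74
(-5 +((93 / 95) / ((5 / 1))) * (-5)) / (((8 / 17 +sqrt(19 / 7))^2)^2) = -104864445470379896 / 61443999638086095 +7510214242641152 * sqrt(133) / 61443999638086095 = -0.30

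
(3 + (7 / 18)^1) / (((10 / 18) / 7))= 427 / 10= 42.70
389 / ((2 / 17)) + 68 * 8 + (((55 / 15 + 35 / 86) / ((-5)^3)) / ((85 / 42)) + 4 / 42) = 73887800381 / 19188750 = 3850.58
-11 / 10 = -1.10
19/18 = 1.06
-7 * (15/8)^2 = -1575/64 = -24.61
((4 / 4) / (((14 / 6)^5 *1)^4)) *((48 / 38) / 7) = 83682825624 / 10612371417582396133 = 0.00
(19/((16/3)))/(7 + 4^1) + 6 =1113/176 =6.32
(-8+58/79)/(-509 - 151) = 287/26070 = 0.01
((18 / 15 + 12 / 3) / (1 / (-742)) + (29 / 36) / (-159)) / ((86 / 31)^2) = -106120878433 / 211673520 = -501.34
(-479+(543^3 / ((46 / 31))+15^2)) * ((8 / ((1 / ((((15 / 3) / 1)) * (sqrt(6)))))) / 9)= 99263630660 * sqrt(6) / 207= 1174614710.79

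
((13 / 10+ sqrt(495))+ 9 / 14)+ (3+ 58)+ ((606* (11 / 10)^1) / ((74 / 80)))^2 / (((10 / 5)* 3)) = 3* sqrt(55)+ 4150334467 / 47915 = 86640.94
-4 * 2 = -8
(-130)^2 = 16900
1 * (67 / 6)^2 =4489 / 36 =124.69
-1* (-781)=781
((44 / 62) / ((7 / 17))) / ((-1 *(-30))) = 187 / 3255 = 0.06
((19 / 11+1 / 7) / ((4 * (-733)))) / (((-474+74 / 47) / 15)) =6345 / 313303991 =0.00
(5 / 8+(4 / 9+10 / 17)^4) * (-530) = -2047261944845 / 2191925124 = -934.00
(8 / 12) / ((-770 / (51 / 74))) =-17 / 28490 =-0.00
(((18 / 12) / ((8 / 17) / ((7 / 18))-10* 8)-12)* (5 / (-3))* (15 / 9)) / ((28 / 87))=54467075 / 525056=103.74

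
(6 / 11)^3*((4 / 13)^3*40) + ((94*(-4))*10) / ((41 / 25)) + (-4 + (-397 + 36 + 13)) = -317054942064 / 119892487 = -2644.49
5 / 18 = 0.28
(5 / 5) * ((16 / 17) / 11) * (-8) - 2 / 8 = -699 / 748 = -0.93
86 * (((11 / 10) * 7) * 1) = 3311 / 5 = 662.20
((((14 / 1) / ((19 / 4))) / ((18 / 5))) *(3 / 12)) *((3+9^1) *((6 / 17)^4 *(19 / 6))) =10080 / 83521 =0.12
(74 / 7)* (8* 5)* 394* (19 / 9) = 22158560 / 63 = 351723.17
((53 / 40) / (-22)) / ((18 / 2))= -53 / 7920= -0.01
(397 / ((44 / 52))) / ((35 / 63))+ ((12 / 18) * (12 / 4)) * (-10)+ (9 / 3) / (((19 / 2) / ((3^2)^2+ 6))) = 890341 / 1045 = 852.00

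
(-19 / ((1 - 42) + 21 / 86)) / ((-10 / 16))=-13072 / 17525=-0.75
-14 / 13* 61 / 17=-3.86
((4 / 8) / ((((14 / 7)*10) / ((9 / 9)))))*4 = 1 / 10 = 0.10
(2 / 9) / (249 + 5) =1 / 1143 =0.00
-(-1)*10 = 10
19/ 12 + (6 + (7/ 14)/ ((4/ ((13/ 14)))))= 7.70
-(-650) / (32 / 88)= 3575 / 2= 1787.50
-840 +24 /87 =-24352 /29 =-839.72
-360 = -360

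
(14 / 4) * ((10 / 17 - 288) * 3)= -51303 / 17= -3017.82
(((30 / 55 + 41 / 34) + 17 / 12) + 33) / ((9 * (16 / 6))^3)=0.00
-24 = -24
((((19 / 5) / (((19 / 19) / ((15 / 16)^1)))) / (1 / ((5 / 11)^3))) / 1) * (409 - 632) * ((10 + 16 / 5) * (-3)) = 2859975 / 968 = 2954.52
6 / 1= 6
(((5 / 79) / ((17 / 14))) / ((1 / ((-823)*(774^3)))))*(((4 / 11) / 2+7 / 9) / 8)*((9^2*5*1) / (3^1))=-4758232232832750 / 14773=-322089774103.62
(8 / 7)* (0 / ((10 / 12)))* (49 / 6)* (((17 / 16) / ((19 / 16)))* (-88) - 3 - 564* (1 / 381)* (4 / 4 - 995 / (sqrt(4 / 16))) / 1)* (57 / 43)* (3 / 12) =0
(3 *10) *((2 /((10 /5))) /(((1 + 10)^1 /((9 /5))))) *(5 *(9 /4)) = 1215 /22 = 55.23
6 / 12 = 0.50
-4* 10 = -40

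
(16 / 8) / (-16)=-1 / 8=-0.12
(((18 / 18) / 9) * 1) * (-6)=-2 / 3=-0.67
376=376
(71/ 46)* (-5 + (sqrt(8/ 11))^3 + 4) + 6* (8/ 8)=568* sqrt(22)/ 2783 + 205/ 46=5.41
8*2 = 16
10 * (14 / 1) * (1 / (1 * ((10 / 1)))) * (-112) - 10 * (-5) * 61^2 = 184482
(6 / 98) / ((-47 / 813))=-2439 / 2303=-1.06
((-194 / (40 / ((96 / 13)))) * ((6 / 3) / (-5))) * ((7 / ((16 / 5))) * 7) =14259 / 65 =219.37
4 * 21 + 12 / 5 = 432 / 5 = 86.40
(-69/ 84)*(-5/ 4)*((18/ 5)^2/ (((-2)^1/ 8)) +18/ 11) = -158769/ 3080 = -51.55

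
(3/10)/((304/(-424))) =-159/380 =-0.42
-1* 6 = -6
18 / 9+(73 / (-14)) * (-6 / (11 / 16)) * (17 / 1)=59722 / 77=775.61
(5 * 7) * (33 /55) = 21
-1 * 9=-9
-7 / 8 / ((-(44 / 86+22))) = 301 / 7744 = 0.04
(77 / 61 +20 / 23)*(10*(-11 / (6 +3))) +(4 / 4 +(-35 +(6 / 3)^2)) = -235940 / 4209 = -56.06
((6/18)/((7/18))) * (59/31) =354/217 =1.63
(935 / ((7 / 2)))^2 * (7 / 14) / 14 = 874225 / 343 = 2548.76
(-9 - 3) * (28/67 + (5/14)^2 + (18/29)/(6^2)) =-642879/95207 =-6.75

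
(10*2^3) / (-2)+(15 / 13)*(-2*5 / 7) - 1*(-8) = -3062 / 91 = -33.65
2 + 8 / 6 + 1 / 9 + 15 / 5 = 58 / 9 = 6.44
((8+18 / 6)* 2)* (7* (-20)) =-3080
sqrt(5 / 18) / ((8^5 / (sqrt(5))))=0.00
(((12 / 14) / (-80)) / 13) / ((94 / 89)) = -267 / 342160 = -0.00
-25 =-25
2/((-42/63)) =-3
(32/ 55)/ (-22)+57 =34469/ 605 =56.97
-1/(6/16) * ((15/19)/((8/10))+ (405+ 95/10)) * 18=-378924/19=-19943.37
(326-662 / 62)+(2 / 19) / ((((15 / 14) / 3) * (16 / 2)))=1857467 / 5890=315.36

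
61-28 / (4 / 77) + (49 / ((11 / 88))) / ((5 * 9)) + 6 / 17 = -358736 / 765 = -468.94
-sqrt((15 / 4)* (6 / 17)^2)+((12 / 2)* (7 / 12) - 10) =-13 / 2 - 3* sqrt(15) / 17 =-7.18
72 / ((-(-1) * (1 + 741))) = 36 / 371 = 0.10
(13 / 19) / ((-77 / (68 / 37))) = -884 / 54131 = -0.02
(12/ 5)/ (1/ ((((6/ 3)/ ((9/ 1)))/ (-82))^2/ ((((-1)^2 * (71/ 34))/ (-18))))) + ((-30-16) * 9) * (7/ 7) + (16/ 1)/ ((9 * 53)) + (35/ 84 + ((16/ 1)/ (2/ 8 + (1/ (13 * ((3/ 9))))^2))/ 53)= -469738022471/ 1138608540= -412.55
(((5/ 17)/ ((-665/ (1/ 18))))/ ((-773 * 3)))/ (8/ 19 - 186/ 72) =-2/ 408146319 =-0.00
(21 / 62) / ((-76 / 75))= -1575 / 4712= -0.33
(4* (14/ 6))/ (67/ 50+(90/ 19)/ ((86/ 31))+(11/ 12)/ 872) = 3.06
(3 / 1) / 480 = 1 / 160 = 0.01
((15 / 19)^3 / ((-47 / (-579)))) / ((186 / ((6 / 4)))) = 1954125 / 39974252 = 0.05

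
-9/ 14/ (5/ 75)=-135/ 14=-9.64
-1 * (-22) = 22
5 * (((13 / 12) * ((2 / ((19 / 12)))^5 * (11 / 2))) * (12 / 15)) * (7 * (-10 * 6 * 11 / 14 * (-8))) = 501008302080 / 2476099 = 202337.75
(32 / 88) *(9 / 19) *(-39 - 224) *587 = -5557716 / 209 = -26591.94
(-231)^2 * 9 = 480249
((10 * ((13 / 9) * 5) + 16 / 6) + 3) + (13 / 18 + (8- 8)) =1415 / 18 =78.61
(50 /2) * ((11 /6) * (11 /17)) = 3025 /102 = 29.66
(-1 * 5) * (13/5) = -13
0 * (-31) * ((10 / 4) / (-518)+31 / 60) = 0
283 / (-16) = -283 / 16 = -17.69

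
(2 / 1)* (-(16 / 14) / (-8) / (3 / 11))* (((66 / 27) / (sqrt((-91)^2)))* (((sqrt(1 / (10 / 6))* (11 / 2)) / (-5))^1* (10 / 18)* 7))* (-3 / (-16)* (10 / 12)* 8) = -1331* sqrt(15) / 44226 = -0.12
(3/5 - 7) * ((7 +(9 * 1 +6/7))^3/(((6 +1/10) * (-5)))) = 105154048/104615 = 1005.15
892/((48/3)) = 223/4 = 55.75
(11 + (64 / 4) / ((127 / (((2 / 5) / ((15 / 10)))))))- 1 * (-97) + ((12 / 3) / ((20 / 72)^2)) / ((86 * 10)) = 221362744 / 2047875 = 108.09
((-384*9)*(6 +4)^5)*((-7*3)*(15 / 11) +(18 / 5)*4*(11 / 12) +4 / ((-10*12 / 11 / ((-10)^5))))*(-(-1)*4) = -557333268480000 / 11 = -50666660770909.09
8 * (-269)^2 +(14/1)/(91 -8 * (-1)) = 57309926/99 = 578888.14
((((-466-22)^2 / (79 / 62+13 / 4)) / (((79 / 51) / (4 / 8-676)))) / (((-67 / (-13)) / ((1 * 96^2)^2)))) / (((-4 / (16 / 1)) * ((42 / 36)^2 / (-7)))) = -453084723084502499328 / 58223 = -7781885562140434.18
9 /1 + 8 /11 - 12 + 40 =415 /11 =37.73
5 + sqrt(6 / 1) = sqrt(6) + 5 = 7.45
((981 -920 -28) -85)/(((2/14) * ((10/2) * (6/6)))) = -364/5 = -72.80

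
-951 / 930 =-317 / 310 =-1.02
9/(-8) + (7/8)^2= -23/64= -0.36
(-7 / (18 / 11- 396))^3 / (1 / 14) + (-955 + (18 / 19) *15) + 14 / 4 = -726885409837417 / 775518653484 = -937.29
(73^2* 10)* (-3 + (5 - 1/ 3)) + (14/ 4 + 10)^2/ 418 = 445506587/ 5016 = 88817.10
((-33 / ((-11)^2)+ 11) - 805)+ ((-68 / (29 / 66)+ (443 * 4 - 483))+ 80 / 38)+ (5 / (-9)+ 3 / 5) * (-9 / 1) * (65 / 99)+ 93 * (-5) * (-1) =44010749 / 54549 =806.81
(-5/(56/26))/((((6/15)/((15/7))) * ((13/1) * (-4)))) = 375/1568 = 0.24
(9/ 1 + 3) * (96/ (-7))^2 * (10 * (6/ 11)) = 6635520/ 539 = 12310.80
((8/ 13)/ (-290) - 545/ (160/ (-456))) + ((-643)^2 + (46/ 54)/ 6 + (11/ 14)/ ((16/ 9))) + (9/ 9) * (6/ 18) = 14193705852719/ 34201440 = 415003.17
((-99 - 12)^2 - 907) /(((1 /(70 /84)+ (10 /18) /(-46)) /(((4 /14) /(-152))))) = -5906745 /327047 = -18.06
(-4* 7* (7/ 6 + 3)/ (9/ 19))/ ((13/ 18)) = -341.03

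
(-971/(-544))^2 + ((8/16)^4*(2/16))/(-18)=8484413/2663424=3.19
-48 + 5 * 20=52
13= 13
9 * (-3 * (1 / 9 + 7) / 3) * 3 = -192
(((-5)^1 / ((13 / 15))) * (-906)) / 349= 67950 / 4537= 14.98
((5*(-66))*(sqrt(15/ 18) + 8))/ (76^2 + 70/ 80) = -1408/ 3081 - 88*sqrt(30)/ 9243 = -0.51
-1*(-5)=5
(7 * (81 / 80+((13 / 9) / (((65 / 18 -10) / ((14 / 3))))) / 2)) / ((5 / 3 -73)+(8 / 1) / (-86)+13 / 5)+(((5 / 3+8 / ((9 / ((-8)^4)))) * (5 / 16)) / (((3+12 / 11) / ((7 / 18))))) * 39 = 33505802650915 / 7939599264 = 4220.09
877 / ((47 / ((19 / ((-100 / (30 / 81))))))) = -16663 / 12690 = -1.31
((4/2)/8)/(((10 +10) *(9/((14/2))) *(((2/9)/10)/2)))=0.88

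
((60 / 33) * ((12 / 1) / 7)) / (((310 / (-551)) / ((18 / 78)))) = -39672 / 31031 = -1.28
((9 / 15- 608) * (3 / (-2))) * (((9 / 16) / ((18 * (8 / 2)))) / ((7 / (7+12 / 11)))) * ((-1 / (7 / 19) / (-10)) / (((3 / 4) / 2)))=5135567 / 862400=5.95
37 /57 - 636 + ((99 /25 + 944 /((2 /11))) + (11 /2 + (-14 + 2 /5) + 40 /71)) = 921314221 /202350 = 4553.07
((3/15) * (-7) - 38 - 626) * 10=-6654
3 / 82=0.04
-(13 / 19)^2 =-169 / 361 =-0.47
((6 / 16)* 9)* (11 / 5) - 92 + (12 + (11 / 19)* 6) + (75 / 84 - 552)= -3299509 / 5320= -620.21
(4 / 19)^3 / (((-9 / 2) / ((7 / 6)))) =-448 / 185193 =-0.00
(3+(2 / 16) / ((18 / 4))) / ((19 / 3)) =109 / 228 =0.48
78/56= 39/28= 1.39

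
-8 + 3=-5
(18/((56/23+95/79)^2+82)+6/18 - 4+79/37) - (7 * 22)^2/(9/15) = -1379468571114748/34898508669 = -39528.01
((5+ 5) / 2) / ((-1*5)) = -1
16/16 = 1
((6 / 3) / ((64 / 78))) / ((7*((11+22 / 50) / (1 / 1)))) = 75 / 2464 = 0.03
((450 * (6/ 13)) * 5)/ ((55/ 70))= 189000/ 143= 1321.68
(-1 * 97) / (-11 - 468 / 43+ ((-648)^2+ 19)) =-4171 / 18055748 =-0.00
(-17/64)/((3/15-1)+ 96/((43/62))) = -3655/1893632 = -0.00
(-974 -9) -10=-993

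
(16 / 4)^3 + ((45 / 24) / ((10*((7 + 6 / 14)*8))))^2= 2835349945 / 44302336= 64.00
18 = 18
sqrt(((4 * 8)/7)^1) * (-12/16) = -3 * sqrt(14)/7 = -1.60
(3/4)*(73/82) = 219/328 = 0.67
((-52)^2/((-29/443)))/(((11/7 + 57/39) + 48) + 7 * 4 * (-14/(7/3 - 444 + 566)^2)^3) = -73391337987922013828132/90674090541377619093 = -809.40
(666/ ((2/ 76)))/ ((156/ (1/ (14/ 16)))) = 16872/ 91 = 185.41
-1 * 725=-725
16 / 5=3.20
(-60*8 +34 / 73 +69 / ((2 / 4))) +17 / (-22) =-549745 / 1606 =-342.31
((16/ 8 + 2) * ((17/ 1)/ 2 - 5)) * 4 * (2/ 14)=8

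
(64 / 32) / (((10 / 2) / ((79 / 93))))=158 / 465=0.34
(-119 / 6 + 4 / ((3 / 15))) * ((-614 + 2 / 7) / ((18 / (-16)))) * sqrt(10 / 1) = 5728 * sqrt(10) / 63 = 287.52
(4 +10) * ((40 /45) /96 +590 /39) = 148771 /702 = 211.92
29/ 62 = 0.47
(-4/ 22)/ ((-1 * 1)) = 2/ 11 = 0.18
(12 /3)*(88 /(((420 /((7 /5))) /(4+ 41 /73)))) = 9768 /1825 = 5.35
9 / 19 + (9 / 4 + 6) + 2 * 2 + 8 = 1575 / 76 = 20.72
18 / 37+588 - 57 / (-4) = 89205 / 148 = 602.74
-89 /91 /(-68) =89 /6188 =0.01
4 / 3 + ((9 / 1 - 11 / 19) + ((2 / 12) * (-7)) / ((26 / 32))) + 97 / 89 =620473 / 65949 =9.41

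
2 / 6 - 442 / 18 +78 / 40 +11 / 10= -3811 / 180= -21.17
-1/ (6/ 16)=-8/ 3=-2.67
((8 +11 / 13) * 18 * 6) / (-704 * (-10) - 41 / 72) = 894240 / 6588907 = 0.14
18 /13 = 1.38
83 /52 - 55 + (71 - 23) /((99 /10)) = -48.56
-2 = -2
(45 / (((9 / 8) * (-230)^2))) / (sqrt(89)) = 0.00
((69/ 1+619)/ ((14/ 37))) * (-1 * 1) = -12728/ 7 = -1818.29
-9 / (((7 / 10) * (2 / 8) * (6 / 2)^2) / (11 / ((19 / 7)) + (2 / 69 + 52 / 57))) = -261880 / 9177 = -28.54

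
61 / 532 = 0.11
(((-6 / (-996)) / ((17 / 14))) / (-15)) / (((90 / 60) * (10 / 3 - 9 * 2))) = 7 / 465630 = 0.00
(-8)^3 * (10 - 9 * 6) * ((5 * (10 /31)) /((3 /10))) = 11264000 /93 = 121118.28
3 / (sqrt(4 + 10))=3*sqrt(14) / 14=0.80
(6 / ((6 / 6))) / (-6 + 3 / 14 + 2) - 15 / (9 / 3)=-349 / 53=-6.58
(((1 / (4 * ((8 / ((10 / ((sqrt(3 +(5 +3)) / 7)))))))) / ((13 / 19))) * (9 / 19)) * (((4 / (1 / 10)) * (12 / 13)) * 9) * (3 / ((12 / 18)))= 382725 * sqrt(11) / 1859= 682.82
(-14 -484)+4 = -494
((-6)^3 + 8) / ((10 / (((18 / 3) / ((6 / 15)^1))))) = -312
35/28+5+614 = 620.25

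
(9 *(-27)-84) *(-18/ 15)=1962/ 5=392.40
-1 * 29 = -29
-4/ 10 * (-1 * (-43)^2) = 739.60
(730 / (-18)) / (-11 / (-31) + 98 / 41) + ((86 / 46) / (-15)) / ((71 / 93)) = -3829723508 / 256389165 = -14.94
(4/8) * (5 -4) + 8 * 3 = 49/2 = 24.50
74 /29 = 2.55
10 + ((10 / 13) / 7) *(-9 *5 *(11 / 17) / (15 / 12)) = 11510 / 1547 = 7.44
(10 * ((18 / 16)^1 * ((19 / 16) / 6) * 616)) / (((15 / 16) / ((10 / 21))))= 2090 / 3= 696.67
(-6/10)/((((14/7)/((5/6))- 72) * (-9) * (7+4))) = -1/11484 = -0.00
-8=-8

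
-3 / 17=-0.18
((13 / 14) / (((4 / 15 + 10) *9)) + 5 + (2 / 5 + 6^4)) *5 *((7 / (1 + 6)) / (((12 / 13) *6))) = 547138813 / 465696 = 1174.88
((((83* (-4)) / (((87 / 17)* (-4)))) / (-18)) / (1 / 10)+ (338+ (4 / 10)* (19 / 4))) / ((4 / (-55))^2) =1567474535 / 25056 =62558.85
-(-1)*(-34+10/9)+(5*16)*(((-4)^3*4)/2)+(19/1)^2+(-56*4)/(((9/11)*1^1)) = -30557/3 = -10185.67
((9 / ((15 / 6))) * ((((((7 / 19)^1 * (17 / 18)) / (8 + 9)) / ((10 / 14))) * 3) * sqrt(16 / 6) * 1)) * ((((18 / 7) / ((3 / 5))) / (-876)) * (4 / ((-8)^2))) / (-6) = 7 * sqrt(6) / 665760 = 0.00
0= 0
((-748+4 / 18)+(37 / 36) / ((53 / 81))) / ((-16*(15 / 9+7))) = 1423763 / 264576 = 5.38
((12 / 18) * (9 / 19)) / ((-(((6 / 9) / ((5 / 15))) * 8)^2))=-3 / 2432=-0.00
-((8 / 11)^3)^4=-68719476736 / 3138428376721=-0.02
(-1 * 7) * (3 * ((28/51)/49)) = -4/17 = -0.24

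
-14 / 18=-7 / 9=-0.78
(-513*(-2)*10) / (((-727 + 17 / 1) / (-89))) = 91314 / 71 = 1286.11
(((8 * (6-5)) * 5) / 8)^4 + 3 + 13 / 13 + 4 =633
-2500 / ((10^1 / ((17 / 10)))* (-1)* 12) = 425 / 12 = 35.42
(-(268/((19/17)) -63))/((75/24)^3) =-5.79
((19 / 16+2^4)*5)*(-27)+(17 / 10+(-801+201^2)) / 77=-11124989 / 6160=-1806.00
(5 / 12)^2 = 25 / 144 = 0.17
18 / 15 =6 / 5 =1.20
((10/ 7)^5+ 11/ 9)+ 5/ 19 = 21368978/ 2873997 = 7.44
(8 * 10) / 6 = 40 / 3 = 13.33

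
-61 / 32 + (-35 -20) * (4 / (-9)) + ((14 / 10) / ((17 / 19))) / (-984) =22619539 / 1003680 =22.54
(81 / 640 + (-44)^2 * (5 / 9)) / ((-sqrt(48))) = -6195929 * sqrt(3) / 69120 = -155.26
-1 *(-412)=412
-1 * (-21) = 21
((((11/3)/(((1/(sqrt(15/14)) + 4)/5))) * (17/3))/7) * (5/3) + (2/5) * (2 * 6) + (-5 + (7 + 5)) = 653771/35595-4675 * sqrt(210)/42714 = 16.78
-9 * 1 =-9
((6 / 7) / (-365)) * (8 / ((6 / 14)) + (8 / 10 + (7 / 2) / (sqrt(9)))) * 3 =-0.15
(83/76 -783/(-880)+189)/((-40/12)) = -57.29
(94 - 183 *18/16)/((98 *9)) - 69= -487759/7056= -69.13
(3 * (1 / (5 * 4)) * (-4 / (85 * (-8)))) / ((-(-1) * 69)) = 1 / 78200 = 0.00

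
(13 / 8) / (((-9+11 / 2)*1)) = -13 / 28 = -0.46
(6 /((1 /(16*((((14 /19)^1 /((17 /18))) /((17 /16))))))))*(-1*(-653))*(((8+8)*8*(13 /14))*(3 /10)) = 45063143424 /27455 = 1641345.60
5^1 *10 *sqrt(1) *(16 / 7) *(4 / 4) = 800 / 7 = 114.29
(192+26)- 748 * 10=-7262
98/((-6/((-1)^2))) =-49/3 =-16.33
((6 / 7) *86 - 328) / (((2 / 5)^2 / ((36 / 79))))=-400500 / 553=-724.23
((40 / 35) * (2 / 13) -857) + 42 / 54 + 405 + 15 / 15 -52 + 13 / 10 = -4101113 / 8190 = -500.75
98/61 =1.61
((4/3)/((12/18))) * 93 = 186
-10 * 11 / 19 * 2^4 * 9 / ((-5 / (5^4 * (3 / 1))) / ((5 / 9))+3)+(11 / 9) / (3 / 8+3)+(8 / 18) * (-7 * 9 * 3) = -21726278 / 60021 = -361.98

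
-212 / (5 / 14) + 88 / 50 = -14796 / 25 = -591.84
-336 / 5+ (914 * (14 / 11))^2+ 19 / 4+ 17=3274642331 / 2420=1353157.99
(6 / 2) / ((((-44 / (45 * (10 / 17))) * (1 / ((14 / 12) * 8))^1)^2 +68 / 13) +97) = 42997500 / 1465677097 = 0.03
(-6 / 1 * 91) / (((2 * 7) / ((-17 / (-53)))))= -663 / 53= -12.51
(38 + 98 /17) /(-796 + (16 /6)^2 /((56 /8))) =-11718 /212857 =-0.06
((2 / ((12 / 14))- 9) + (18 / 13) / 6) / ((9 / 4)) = -1004 / 351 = -2.86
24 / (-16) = -3 / 2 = -1.50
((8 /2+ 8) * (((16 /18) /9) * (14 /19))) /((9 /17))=7616 /4617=1.65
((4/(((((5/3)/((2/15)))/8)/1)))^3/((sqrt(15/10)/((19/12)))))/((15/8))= 11.57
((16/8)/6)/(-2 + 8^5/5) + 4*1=393101/98274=4.00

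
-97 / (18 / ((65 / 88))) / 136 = -6305 / 215424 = -0.03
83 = 83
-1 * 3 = -3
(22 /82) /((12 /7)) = 77 /492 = 0.16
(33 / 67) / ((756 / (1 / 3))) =0.00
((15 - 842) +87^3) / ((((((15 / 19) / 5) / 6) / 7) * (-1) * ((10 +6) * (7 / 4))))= -6247922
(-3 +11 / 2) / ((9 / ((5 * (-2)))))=-25 / 9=-2.78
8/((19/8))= 64/19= 3.37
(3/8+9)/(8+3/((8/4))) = 75/76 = 0.99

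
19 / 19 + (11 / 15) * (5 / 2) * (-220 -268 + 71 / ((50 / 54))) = -112963 / 150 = -753.09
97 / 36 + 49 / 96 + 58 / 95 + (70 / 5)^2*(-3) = -15983291 / 27360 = -584.18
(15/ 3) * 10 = 50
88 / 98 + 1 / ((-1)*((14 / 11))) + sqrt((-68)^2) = 6675 / 98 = 68.11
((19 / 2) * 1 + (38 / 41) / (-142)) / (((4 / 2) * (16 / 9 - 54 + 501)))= 497439 / 47030116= 0.01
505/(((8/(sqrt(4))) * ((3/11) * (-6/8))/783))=-483285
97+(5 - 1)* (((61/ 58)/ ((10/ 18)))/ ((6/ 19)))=17542/ 145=120.98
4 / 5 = 0.80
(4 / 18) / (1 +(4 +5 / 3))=1 / 30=0.03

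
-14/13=-1.08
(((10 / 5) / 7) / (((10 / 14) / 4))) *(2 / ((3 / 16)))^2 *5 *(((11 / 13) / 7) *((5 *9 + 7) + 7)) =5316608 / 819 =6491.58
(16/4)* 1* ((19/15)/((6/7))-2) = -94/45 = -2.09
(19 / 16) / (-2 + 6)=19 / 64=0.30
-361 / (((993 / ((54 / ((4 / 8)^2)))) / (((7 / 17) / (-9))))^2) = -1132096 / 31663129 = -0.04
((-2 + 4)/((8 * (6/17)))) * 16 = 34/3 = 11.33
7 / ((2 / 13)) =91 / 2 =45.50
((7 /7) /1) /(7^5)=0.00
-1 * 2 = -2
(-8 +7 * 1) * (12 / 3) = -4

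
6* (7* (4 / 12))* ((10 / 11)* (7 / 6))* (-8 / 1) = -3920 / 33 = -118.79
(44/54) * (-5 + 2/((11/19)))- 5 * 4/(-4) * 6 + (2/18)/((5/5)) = 779/27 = 28.85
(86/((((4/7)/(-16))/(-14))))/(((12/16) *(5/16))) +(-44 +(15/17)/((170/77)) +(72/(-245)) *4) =61087618769/424830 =143793.09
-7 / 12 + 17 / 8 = 37 / 24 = 1.54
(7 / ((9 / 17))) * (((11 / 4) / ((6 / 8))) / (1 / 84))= 36652 / 9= 4072.44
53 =53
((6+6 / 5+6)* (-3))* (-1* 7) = 1386 / 5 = 277.20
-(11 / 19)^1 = -11 / 19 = -0.58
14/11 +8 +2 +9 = 223/11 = 20.27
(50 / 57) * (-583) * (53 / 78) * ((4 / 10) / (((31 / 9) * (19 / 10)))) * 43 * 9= -1195791300 / 145483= -8219.46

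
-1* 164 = -164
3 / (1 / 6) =18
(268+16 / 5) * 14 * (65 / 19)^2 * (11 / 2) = 88228140 / 361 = 244399.28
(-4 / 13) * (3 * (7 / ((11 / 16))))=-9.40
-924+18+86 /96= -43445 /48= -905.10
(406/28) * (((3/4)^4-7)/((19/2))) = -10.20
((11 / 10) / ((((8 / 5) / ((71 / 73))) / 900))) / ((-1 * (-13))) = 175725 / 3796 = 46.29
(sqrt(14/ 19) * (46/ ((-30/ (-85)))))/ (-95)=-391 * sqrt(266)/ 5415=-1.18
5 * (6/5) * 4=24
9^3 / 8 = 729 / 8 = 91.12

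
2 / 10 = 1 / 5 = 0.20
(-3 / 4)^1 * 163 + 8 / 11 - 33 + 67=-3851 / 44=-87.52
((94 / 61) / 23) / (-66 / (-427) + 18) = 329 / 89148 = 0.00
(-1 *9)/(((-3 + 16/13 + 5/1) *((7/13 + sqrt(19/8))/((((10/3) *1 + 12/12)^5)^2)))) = 93192340489924/55486377 - 302875106592253 *sqrt(38)/388404639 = -3127411.58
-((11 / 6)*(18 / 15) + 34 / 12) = -151 / 30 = -5.03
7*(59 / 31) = 413 / 31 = 13.32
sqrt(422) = 20.54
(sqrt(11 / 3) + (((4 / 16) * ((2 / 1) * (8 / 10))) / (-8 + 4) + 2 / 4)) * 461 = 922 / 5 + 461 * sqrt(33) / 3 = 1067.15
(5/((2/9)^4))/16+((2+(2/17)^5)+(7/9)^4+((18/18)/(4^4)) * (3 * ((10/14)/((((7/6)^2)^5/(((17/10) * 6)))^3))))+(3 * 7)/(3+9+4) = 1240829212127468664596230908796691650563131/9406625608199848062007166304263643590400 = 131.91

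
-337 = -337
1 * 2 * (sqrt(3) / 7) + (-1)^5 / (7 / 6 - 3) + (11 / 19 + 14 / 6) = 2 * sqrt(3) / 7 + 2168 / 627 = 3.95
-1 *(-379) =379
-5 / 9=-0.56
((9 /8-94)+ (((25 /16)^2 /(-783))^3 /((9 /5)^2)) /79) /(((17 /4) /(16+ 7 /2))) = -3660248320050546233477 /8589463566384365568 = -426.13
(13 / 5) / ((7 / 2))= 26 / 35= 0.74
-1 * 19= -19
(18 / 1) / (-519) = -6 / 173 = -0.03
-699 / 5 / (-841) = 699 / 4205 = 0.17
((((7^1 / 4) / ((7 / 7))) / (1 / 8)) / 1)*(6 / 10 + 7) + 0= 532 / 5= 106.40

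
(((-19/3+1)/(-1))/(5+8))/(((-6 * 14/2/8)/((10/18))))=-0.04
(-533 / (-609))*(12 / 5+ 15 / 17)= 49569 / 17255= 2.87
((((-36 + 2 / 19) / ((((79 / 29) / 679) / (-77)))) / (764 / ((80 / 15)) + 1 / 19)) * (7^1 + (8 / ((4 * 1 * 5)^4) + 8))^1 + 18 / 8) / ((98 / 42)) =30905.62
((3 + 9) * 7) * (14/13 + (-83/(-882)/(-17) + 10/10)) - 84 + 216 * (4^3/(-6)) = -10275190/4641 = -2214.00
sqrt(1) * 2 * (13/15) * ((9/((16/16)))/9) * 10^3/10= 520/3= 173.33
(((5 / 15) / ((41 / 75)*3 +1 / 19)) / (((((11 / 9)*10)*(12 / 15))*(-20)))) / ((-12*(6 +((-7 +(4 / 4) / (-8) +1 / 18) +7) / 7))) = 1995 / 142400192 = 0.00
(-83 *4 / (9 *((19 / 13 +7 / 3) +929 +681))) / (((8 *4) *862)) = -1079 / 1302061344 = -0.00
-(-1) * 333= 333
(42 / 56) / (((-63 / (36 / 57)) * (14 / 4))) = -0.00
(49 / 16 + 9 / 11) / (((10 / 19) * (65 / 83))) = 1077091 / 114400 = 9.42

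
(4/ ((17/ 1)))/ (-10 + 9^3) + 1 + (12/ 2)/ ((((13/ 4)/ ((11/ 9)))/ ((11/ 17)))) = 1172845/ 476697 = 2.46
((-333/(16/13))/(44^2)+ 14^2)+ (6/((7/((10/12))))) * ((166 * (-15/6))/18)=350081321/1951488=179.39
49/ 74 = 0.66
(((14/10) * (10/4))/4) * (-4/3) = -7/6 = -1.17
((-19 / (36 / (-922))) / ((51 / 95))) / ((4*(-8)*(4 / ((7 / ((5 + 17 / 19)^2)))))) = -300389905 / 210567168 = -1.43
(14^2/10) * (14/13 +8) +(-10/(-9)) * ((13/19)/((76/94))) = 37770011/211185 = 178.85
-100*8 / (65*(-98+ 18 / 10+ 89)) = 200 / 117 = 1.71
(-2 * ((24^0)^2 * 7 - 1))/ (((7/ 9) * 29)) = -108/ 203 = -0.53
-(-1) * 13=13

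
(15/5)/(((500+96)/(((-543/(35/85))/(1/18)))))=-249237/2086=-119.48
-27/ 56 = -0.48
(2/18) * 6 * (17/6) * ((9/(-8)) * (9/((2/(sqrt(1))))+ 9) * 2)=-459/8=-57.38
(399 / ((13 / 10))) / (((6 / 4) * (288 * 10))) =133 / 1872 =0.07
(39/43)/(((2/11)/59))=25311/86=294.31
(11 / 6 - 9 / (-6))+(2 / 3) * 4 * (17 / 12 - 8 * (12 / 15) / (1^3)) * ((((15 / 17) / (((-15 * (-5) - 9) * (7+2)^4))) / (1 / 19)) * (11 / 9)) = 30109309 / 9034497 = 3.33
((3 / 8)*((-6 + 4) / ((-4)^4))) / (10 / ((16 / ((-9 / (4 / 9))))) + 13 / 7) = 21 / 77408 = 0.00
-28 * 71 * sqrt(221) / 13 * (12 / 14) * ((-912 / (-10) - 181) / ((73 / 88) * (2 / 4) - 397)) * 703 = -94663797888 * sqrt(221) / 4536935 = -310182.65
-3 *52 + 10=-146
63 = 63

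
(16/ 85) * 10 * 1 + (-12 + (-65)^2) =71653/ 17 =4214.88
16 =16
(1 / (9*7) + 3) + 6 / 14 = 31 / 9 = 3.44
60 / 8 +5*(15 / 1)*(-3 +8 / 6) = -235 / 2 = -117.50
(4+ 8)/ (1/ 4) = 48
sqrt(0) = 0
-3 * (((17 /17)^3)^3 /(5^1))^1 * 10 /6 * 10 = -10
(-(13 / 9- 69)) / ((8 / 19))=1444 / 9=160.44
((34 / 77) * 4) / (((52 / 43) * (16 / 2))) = 731 / 4004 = 0.18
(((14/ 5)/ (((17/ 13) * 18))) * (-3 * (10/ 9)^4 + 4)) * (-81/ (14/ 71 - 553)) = -1155596/ 115812585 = -0.01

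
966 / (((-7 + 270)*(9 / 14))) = 5.71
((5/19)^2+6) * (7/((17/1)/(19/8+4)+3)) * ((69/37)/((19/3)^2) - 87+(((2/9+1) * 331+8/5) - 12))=2831952495463/1229578635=2303.19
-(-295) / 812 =295 / 812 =0.36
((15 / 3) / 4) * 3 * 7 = 105 / 4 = 26.25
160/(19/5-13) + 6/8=-1531/92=-16.64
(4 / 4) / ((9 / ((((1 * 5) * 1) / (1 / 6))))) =10 / 3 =3.33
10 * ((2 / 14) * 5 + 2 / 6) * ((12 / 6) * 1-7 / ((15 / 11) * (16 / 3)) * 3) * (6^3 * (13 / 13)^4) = -14058 / 7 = -2008.29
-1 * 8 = -8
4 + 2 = 6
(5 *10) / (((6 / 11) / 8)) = 2200 / 3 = 733.33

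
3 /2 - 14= -25 /2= -12.50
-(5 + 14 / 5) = -39 / 5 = -7.80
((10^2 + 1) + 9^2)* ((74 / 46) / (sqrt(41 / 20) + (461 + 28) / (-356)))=837344040 / 339871 + 60960016* sqrt(205) / 339871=5031.79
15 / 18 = 5 / 6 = 0.83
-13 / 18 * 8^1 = -52 / 9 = -5.78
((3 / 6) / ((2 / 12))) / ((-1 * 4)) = -3 / 4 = -0.75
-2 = -2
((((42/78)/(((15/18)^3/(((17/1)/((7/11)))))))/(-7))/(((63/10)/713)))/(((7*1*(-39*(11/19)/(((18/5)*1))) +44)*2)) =-33163056/15925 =-2082.45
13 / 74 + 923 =68315 / 74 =923.18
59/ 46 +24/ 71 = 5293/ 3266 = 1.62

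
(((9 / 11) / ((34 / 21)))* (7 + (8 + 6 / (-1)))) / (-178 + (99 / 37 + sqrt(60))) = -408272319 / 15707636846 - 2328669* sqrt(15) / 7853818423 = -0.03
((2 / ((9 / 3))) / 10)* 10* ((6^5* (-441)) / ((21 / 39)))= -4245696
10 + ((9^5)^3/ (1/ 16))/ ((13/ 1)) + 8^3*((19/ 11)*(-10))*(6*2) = 36236839233483974/ 143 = 253404470164223.59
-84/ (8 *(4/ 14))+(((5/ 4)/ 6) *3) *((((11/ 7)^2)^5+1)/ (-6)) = -46.42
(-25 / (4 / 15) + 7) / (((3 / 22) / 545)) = -2080265 / 6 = -346710.83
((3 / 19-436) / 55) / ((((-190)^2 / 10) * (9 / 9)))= -8281 / 3772450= -0.00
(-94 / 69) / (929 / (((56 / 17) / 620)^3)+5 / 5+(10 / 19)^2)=-93114896 / 423363941093204271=-0.00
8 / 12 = 2 / 3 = 0.67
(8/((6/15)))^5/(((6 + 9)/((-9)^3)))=-155520000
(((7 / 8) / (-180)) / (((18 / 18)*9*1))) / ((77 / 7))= -7 / 142560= -0.00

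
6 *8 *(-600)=-28800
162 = 162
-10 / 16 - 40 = -325 / 8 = -40.62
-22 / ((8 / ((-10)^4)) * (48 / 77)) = -44114.58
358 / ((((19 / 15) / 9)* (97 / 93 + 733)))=2247345 / 648527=3.47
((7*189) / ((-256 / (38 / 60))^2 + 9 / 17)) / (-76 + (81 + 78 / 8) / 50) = -0.00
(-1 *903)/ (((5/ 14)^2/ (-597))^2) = -12363702754032/ 625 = -19781924406.45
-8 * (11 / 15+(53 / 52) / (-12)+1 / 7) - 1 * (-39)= 89189 / 2730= 32.67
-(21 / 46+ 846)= -38937 / 46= -846.46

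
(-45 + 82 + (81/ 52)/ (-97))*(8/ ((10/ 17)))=502.98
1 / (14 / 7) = 1 / 2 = 0.50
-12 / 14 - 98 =-692 / 7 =-98.86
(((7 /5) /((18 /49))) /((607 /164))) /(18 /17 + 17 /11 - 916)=-5259562 /4665538575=-0.00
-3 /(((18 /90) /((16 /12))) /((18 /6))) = -60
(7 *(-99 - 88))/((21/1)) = -187/3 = -62.33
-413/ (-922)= 413/ 922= 0.45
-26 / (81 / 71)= -1846 / 81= -22.79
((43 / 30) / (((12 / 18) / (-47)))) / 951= -2021 / 19020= -0.11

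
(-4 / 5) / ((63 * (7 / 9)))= -4 / 245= -0.02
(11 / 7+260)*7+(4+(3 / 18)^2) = 1835.03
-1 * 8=-8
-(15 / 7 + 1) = -22 / 7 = -3.14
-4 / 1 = -4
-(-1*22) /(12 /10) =55 /3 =18.33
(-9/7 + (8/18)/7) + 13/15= -16/45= -0.36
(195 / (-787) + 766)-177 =463348 / 787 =588.75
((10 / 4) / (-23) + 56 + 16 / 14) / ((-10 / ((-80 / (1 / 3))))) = 220380 / 161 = 1368.82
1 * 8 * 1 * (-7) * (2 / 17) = -112 / 17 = -6.59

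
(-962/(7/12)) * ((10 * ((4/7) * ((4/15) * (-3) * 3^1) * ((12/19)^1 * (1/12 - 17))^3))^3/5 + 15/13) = -17431719880244006342686234104/11294069422265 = -1543440121403832.71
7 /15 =0.47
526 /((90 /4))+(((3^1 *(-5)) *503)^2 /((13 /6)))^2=5249911604068190288 /7605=690323682323233.44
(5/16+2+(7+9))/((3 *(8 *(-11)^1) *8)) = -293/33792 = -0.01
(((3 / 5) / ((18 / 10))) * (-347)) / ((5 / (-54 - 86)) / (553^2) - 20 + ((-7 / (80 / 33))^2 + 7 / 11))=52293828294400 / 4984934152281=10.49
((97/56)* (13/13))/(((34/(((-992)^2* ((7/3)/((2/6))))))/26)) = 155113088/17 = 9124299.29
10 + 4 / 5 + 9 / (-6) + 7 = 163 / 10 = 16.30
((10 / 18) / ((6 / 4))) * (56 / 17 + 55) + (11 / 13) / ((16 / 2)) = 1035689 / 47736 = 21.70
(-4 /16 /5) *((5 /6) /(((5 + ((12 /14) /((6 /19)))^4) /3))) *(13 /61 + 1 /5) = -16807 /19293080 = -0.00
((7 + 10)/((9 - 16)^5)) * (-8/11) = 136/184877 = 0.00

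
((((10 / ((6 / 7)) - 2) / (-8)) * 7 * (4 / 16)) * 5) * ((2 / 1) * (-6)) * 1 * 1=1015 / 8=126.88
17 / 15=1.13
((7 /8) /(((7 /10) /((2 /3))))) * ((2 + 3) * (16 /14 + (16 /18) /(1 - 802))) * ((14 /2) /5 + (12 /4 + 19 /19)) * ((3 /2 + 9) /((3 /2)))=144040 /801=179.83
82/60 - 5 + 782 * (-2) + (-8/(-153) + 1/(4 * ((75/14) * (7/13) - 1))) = -58755803/37485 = -1567.45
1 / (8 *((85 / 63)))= 63 / 680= 0.09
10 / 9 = 1.11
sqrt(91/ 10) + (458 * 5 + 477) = sqrt(910)/ 10 + 2767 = 2770.02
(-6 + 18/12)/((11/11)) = -9/2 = -4.50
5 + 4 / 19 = 99 / 19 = 5.21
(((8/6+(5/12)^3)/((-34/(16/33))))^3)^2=205383281659753768921/3165918090184044673499012530176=0.00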